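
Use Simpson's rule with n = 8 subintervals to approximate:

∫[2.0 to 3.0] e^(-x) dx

f(x) = e^(-x)
a = 2.0, b = 3.0, n = 8
h = (b - a)/n = 0.125000

Simpson's rule: (h/3)[f(x₀) + 4f(x₁) + 2f(x₂) + ... + f(xₙ)]

x_0 = 2.0000, f(x_0) = 0.135335, coefficient = 1
x_1 = 2.1250, f(x_1) = 0.119433, coefficient = 4
x_2 = 2.2500, f(x_2) = 0.105399, coefficient = 2
x_3 = 2.3750, f(x_3) = 0.093014, coefficient = 4
x_4 = 2.5000, f(x_4) = 0.082085, coefficient = 2
x_5 = 2.6250, f(x_5) = 0.072440, coefficient = 4
x_6 = 2.7500, f(x_6) = 0.063928, coefficient = 2
x_7 = 2.8750, f(x_7) = 0.056416, coefficient = 4
x_8 = 3.0000, f(x_8) = 0.049787, coefficient = 1

I ≈ (0.125000/3) × 2.053160 = 0.085548
Exact value: 0.085548
Error: 0.000000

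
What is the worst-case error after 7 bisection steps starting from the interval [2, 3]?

Bisection error bound: |error| ≤ (b-a)/2^n
|error| ≤ (3 - 2)/2^7 = 1/2^7
|error| ≤ 0.0078125000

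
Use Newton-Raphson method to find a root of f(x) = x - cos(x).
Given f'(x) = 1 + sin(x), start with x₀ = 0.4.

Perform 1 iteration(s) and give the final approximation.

f(x) = x - cos(x)
f'(x) = 1 + sin(x)
x₀ = 0.4

Newton-Raphson formula: x_{n+1} = x_n - f(x_n)/f'(x_n)

Iteration 1:
  f(0.400000) = -0.521061
  f'(0.400000) = 1.389418
  x_1 = 0.400000 - (-0.521061)/1.389418 = 0.775021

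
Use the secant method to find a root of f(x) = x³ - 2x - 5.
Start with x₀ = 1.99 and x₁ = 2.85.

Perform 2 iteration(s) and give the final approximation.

f(x) = x³ - 2x - 5
x₀ = 1.99, x₁ = 2.85

Secant formula: x_{n+1} = x_n - f(x_n)(x_n - x_{n-1})/(f(x_n) - f(x_{n-1}))

Iteration 1:
  f(1.990000) = -1.099401
  f(2.850000) = 12.449125
  x_2 = 2.850000 - 12.449125×(2.850000 - 1.990000)/(12.449125 - (-1.099401))
       = 2.059785
Iteration 2:
  f(2.850000) = 12.449125
  f(2.059785) = -0.380490
  x_3 = 2.059785 - (-0.380490)×(2.059785 - 2.850000)/(-0.380490 - 12.449125)
       = 2.083221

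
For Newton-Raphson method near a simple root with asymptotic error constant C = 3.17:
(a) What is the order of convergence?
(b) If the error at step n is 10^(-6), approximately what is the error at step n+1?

(a) Newton-Raphson has quadratic (order 2) convergence near simple roots.
    This means |e_{n+1}| ≈ C|e_n|².

(b) With |e_n| = 10^(-6) and C = 3.17:
    |e_{n+1}| ≈ 3.17 × (10^(-6))² = 3.17 × 10^(-12)

(a) 2 (quadratic); (b) |e_{n+1}| ≈ 3.170e-12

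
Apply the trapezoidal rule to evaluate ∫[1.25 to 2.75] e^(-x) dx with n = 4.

f(x) = e^(-x)
a = 1.25, b = 2.75, n = 4
h = (b - a)/n = 0.375000

Trapezoidal rule: (h/2)[f(x₀) + 2f(x₁) + 2f(x₂) + ... + f(xₙ)]

x_0 = 1.2500, f(x_0) = 0.286505, coefficient = 1
x_1 = 1.6250, f(x_1) = 0.196912, coefficient = 2
x_2 = 2.0000, f(x_2) = 0.135335, coefficient = 2
x_3 = 2.3750, f(x_3) = 0.093014, coefficient = 2
x_4 = 2.7500, f(x_4) = 0.063928, coefficient = 1

I ≈ (0.375000/2) × 1.200956 = 0.225179
Exact value: 0.222577
Error: 0.002602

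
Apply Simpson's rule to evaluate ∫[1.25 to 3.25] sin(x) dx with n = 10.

f(x) = sin(x)
a = 1.25, b = 3.25, n = 10
h = (b - a)/n = 0.200000

Simpson's rule: (h/3)[f(x₀) + 4f(x₁) + 2f(x₂) + ... + f(xₙ)]

x_0 = 1.2500, f(x_0) = 0.948985, coefficient = 1
x_1 = 1.4500, f(x_1) = 0.992713, coefficient = 4
x_2 = 1.6500, f(x_2) = 0.996865, coefficient = 2
x_3 = 1.8500, f(x_3) = 0.961275, coefficient = 4
x_4 = 2.0500, f(x_4) = 0.887362, coefficient = 2
x_5 = 2.2500, f(x_5) = 0.778073, coefficient = 4
x_6 = 2.4500, f(x_6) = 0.637765, coefficient = 2
x_7 = 2.6500, f(x_7) = 0.472031, coefficient = 4
x_8 = 2.8500, f(x_8) = 0.287478, coefficient = 2
x_9 = 3.0500, f(x_9) = 0.091465, coefficient = 4
x_10 = 3.2500, f(x_10) = -0.108195, coefficient = 1

I ≈ (0.200000/3) × 19.641956 = 1.309464
Exact value: 1.309452
Error: 0.000012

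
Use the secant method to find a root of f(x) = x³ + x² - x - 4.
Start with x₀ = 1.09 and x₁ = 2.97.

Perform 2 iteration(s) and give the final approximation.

f(x) = x³ + x² - x - 4
x₀ = 1.09, x₁ = 2.97

Secant formula: x_{n+1} = x_n - f(x_n)(x_n - x_{n-1})/(f(x_n) - f(x_{n-1}))

Iteration 1:
  f(1.090000) = -2.606871
  f(2.970000) = 28.048973
  x_2 = 2.970000 - 28.048973×(2.970000 - 1.090000)/(28.048973 - (-2.606871))
       = 1.249869
Iteration 2:
  f(2.970000) = 28.048973
  f(1.249869) = -1.735186
  x_3 = 1.249869 - (-1.735186)×(1.249869 - 2.970000)/(-1.735186 - 28.048973)
       = 1.350082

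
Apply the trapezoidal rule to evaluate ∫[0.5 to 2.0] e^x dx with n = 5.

f(x) = e^x
a = 0.5, b = 2.0, n = 5
h = (b - a)/n = 0.300000

Trapezoidal rule: (h/2)[f(x₀) + 2f(x₁) + 2f(x₂) + ... + f(xₙ)]

x_0 = 0.5000, f(x_0) = 1.648721, coefficient = 1
x_1 = 0.8000, f(x_1) = 2.225541, coefficient = 2
x_2 = 1.1000, f(x_2) = 3.004166, coefficient = 2
x_3 = 1.4000, f(x_3) = 4.055200, coefficient = 2
x_4 = 1.7000, f(x_4) = 5.473947, coefficient = 2
x_5 = 2.0000, f(x_5) = 7.389056, coefficient = 1

I ≈ (0.300000/2) × 38.555486 = 5.783323
Exact value: 5.740335
Error: 0.042988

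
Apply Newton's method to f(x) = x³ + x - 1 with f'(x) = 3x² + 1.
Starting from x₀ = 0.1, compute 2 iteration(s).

f(x) = x³ + x - 1
f'(x) = 3x² + 1
x₀ = 0.1

Newton-Raphson formula: x_{n+1} = x_n - f(x_n)/f'(x_n)

Iteration 1:
  f(0.100000) = -0.899000
  f'(0.100000) = 1.030000
  x_1 = 0.100000 - (-0.899000)/1.030000 = 0.972816
Iteration 2:
  f(0.972816) = 0.893459
  f'(0.972816) = 3.839110
  x_2 = 0.972816 - 0.893459/3.839110 = 0.740090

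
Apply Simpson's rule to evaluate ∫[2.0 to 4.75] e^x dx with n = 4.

f(x) = e^x
a = 2.0, b = 4.75, n = 4
h = (b - a)/n = 0.687500

Simpson's rule: (h/3)[f(x₀) + 4f(x₁) + 2f(x₂) + ... + f(xₙ)]

x_0 = 2.0000, f(x_0) = 7.389056, coefficient = 1
x_1 = 2.6875, f(x_1) = 14.694893, coefficient = 4
x_2 = 3.3750, f(x_2) = 29.224284, coefficient = 2
x_3 = 4.0625, f(x_3) = 58.119428, coefficient = 4
x_4 = 4.7500, f(x_4) = 115.584285, coefficient = 1

I ≈ (0.687500/3) × 472.679192 = 108.322315
Exact value: 108.195228
Error: 0.127086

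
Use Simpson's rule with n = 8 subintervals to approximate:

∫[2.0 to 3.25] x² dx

f(x) = x²
a = 2.0, b = 3.25, n = 8
h = (b - a)/n = 0.156250

Simpson's rule: (h/3)[f(x₀) + 4f(x₁) + 2f(x₂) + ... + f(xₙ)]

x_0 = 2.0000, f(x_0) = 4.000000, coefficient = 1
x_1 = 2.1562, f(x_1) = 4.649414, coefficient = 4
x_2 = 2.3125, f(x_2) = 5.347656, coefficient = 2
x_3 = 2.4688, f(x_3) = 6.094727, coefficient = 4
x_4 = 2.6250, f(x_4) = 6.890625, coefficient = 2
x_5 = 2.7812, f(x_5) = 7.735352, coefficient = 4
x_6 = 2.9375, f(x_6) = 8.628906, coefficient = 2
x_7 = 3.0938, f(x_7) = 9.571289, coefficient = 4
x_8 = 3.2500, f(x_8) = 10.562500, coefficient = 1

I ≈ (0.156250/3) × 168.500000 = 8.776042
Exact value: 8.776042
Error: 0.000000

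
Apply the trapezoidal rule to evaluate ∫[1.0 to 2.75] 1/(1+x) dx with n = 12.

f(x) = 1/(1+x)
a = 1.0, b = 2.75, n = 12
h = (b - a)/n = 0.145833

Trapezoidal rule: (h/2)[f(x₀) + 2f(x₁) + 2f(x₂) + ... + f(xₙ)]

x_0 = 1.0000, f(x_0) = 0.500000, coefficient = 1
x_1 = 1.1458, f(x_1) = 0.466019, coefficient = 2
x_2 = 1.2917, f(x_2) = 0.436364, coefficient = 2
x_3 = 1.4375, f(x_3) = 0.410256, coefficient = 2
x_4 = 1.5833, f(x_4) = 0.387097, coefficient = 2
x_5 = 1.7292, f(x_5) = 0.366412, coefficient = 2
x_6 = 1.8750, f(x_6) = 0.347826, coefficient = 2
x_7 = 2.0208, f(x_7) = 0.331034, coefficient = 2
x_8 = 2.1667, f(x_8) = 0.315789, coefficient = 2
x_9 = 2.3125, f(x_9) = 0.301887, coefficient = 2
x_10 = 2.4583, f(x_10) = 0.289157, coefficient = 2
x_11 = 2.6042, f(x_11) = 0.277457, coefficient = 2
x_12 = 2.7500, f(x_12) = 0.266667, coefficient = 1

I ≈ (0.145833/2) × 8.625264 = 0.628925
Exact value: 0.628609
Error: 0.000317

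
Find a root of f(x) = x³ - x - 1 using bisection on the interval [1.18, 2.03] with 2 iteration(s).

f(x) = x³ - x - 1
Initial interval: [1.18, 2.03]

Iteration 1:
  c_1 = (1.180000 + 2.030000)/2 = 1.605000
  f(c_1) = f(1.605000) = 1.529520
  f(a) × f(c) < 0, new interval: [1.180000, 1.605000]
Iteration 2:
  c_2 = (1.180000 + 1.605000)/2 = 1.392500
  f(c_2) = f(1.392500) = 0.307636
  f(a) × f(c) < 0, new interval: [1.180000, 1.392500]

After 2 iteration(s), the approximation is c_2 = 1.392500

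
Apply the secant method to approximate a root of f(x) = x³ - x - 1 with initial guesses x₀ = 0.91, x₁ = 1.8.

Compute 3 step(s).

f(x) = x³ - x - 1
x₀ = 0.91, x₁ = 1.8

Secant formula: x_{n+1} = x_n - f(x_n)(x_n - x_{n-1})/(f(x_n) - f(x_{n-1}))

Iteration 1:
  f(0.910000) = -1.156429
  f(1.800000) = 3.032000
  x_2 = 1.800000 - 3.032000×(1.800000 - 0.910000)/(3.032000 - (-1.156429))
       = 1.155730
Iteration 2:
  f(1.800000) = 3.032000
  f(1.155730) = -0.612008
  x_3 = 1.155730 - (-0.612008)×(1.155730 - 1.800000)/(-0.612008 - 3.032000)
       = 1.263934
Iteration 3:
  f(1.155730) = -0.612008
  f(1.263934) = -0.244761
  x_4 = 1.263934 - (-0.244761)×(1.263934 - 1.155730)/(-0.244761 - (-0.612008))
       = 1.336050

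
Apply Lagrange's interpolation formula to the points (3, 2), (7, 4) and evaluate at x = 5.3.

Lagrange interpolation formula:
P(x) = Σ yᵢ × Lᵢ(x)
where Lᵢ(x) = Π_{j≠i} (x - xⱼ)/(xᵢ - xⱼ)

L_0(5.3) = (5.3 - 7)/(3 - 7) = 0.425000
L_1(5.3) = (5.3 - 3)/(7 - 3) = 0.575000

P(5.3) = 2×L_0(5.3) + 4×L_1(5.3)
P(5.3) = 3.150000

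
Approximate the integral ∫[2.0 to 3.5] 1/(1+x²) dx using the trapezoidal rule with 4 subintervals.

f(x) = 1/(1+x²)
a = 2.0, b = 3.5, n = 4
h = (b - a)/n = 0.375000

Trapezoidal rule: (h/2)[f(x₀) + 2f(x₁) + 2f(x₂) + ... + f(xₙ)]

x_0 = 2.0000, f(x_0) = 0.200000, coefficient = 1
x_1 = 2.3750, f(x_1) = 0.150588, coefficient = 2
x_2 = 2.7500, f(x_2) = 0.116788, coefficient = 2
x_3 = 3.1250, f(x_3) = 0.092888, coefficient = 2
x_4 = 3.5000, f(x_4) = 0.075472, coefficient = 1

I ≈ (0.375000/2) × 0.996001 = 0.186750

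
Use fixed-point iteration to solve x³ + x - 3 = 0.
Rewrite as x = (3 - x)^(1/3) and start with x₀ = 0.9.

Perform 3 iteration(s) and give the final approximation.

Equation: x³ + x - 3 = 0
Fixed-point form: x = (3 - x)^(1/3)
x₀ = 0.9

x_1 = g(0.900000) = 1.280579
x_2 = g(1.280579) = 1.198011
x_3 = g(1.198011) = 1.216888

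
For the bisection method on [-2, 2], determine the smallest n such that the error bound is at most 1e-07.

We need (b-a)/2^n ≤ 1e-07
(2 - (-2))/2^n ≤ 1e-07
4/2^n ≤ 1e-07
2^n ≥ 40000000
n ≥ log₂(40000000) = 25.25
n ≥ 26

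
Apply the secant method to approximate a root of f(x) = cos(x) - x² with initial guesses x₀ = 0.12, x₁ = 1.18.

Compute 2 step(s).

f(x) = cos(x) - x²
x₀ = 0.12, x₁ = 1.18

Secant formula: x_{n+1} = x_n - f(x_n)(x_n - x_{n-1})/(f(x_n) - f(x_{n-1}))

Iteration 1:
  f(0.120000) = 0.978409
  f(1.180000) = -1.011475
  x_2 = 1.180000 - (-1.011475)×(1.180000 - 0.120000)/(-1.011475 - 0.978409)
       = 0.641193
Iteration 2:
  f(1.180000) = -1.011475
  f(0.641193) = 0.390255
  x_3 = 0.641193 - 0.390255×(0.641193 - 1.180000)/(0.390255 - (-1.011475))
       = 0.791202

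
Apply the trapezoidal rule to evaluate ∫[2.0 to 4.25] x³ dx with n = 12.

f(x) = x³
a = 2.0, b = 4.25, n = 12
h = (b - a)/n = 0.187500

Trapezoidal rule: (h/2)[f(x₀) + 2f(x₁) + 2f(x₂) + ... + f(xₙ)]

x_0 = 2.0000, f(x_0) = 8.000000, coefficient = 1
x_1 = 2.1875, f(x_1) = 10.467529, coefficient = 2
x_2 = 2.3750, f(x_2) = 13.396484, coefficient = 2
x_3 = 2.5625, f(x_3) = 16.826416, coefficient = 2
x_4 = 2.7500, f(x_4) = 20.796875, coefficient = 2
x_5 = 2.9375, f(x_5) = 25.347412, coefficient = 2
x_6 = 3.1250, f(x_6) = 30.517578, coefficient = 2
x_7 = 3.3125, f(x_7) = 36.346924, coefficient = 2
x_8 = 3.5000, f(x_8) = 42.875000, coefficient = 2
x_9 = 3.6875, f(x_9) = 50.141357, coefficient = 2
x_10 = 3.8750, f(x_10) = 58.185547, coefficient = 2
x_11 = 4.0625, f(x_11) = 67.047119, coefficient = 2
x_12 = 4.2500, f(x_12) = 76.765625, coefficient = 1

I ≈ (0.187500/2) × 828.662109 = 77.687073
Exact value: 77.563477
Error: 0.123596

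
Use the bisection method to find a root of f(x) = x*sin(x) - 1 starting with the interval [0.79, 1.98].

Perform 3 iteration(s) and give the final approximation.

f(x) = x*sin(x) - 1
Initial interval: [0.79, 1.98]

Iteration 1:
  c_1 = (0.790000 + 1.980000)/2 = 1.385000
  f(c_1) = f(1.385000) = 0.361163
  f(a) × f(c) < 0, new interval: [0.790000, 1.385000]
Iteration 2:
  c_2 = (0.790000 + 1.385000)/2 = 1.087500
  f(c_2) = f(1.087500) = -0.037054
  f(a) × f(c) ≥ 0, new interval: [1.087500, 1.385000]
Iteration 3:
  c_3 = (1.087500 + 1.385000)/2 = 1.236250
  f(c_3) = f(1.236250) = 0.167712
  f(a) × f(c) < 0, new interval: [1.087500, 1.236250]

After 3 iteration(s), the approximation is c_3 = 1.236250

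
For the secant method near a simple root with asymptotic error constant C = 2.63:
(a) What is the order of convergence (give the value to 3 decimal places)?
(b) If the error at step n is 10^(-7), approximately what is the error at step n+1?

(a) Secant method has superlinear convergence with order φ = (1+√5)/2 ≈ 1.618.
    This means |e_{n+1}| ≈ C|e_n|^1.618.

(b) With |e_n| = 10^(-7) and C = 2.63:
    |e_{n+1}| ≈ 2.63 × (10^(-7))^1.618 = 2.63 × 10^(-11.33)

(a) ≈ 1.618 (golden ratio); (b) |e_{n+1}| ≈ 1.241e-11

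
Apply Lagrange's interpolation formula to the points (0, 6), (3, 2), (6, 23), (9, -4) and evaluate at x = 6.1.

Lagrange interpolation formula:
P(x) = Σ yᵢ × Lᵢ(x)
where Lᵢ(x) = Π_{j≠i} (x - xⱼ)/(xᵢ - xⱼ)

L_0(6.1) = (6.1 - 3)/(0 - 3) × (6.1 - 6)/(0 - 6) × (6.1 - 9)/(0 - 9) = 0.005549
L_1(6.1) = (6.1 - 0)/(3 - 0) × (6.1 - 6)/(3 - 6) × (6.1 - 9)/(3 - 9) = -0.032759
L_2(6.1) = (6.1 - 0)/(6 - 0) × (6.1 - 3)/(6 - 3) × (6.1 - 9)/(6 - 9) = 1.015537
L_3(6.1) = (6.1 - 0)/(9 - 0) × (6.1 - 3)/(9 - 3) × (6.1 - 6)/(9 - 6) = 0.011673

P(6.1) = 6×L_0(6.1) + 2×L_1(6.1) + 23×L_2(6.1) + (-4)×L_3(6.1)
P(6.1) = 23.278438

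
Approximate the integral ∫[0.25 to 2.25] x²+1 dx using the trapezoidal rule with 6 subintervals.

f(x) = x²+1
a = 0.25, b = 2.25, n = 6
h = (b - a)/n = 0.333333

Trapezoidal rule: (h/2)[f(x₀) + 2f(x₁) + 2f(x₂) + ... + f(xₙ)]

x_0 = 0.2500, f(x_0) = 1.062500, coefficient = 1
x_1 = 0.5833, f(x_1) = 1.340278, coefficient = 2
x_2 = 0.9167, f(x_2) = 1.840278, coefficient = 2
x_3 = 1.2500, f(x_3) = 2.562500, coefficient = 2
x_4 = 1.5833, f(x_4) = 3.506944, coefficient = 2
x_5 = 1.9167, f(x_5) = 4.673611, coefficient = 2
x_6 = 2.2500, f(x_6) = 6.062500, coefficient = 1

I ≈ (0.333333/2) × 34.972222 = 5.828704
Exact value: 5.791667
Error: 0.037037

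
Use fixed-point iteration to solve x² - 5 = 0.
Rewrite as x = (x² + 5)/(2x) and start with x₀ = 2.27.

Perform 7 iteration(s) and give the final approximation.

Equation: x² - 5 = 0
Fixed-point form: x = (x² + 5)/(2x)
x₀ = 2.27

x_1 = g(2.270000) = 2.236322
x_2 = g(2.236322) = 2.236068
x_3 = g(2.236068) = 2.236068
x_4 = g(2.236068) = 2.236068
x_5 = g(2.236068) = 2.236068
x_6 = g(2.236068) = 2.236068
x_7 = g(2.236068) = 2.236068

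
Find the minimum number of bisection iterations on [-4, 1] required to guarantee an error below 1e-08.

We need (b-a)/2^n ≤ 1e-08
(1 - (-4))/2^n ≤ 1e-08
5/2^n ≤ 1e-08
2^n ≥ 500000000
n ≥ log₂(500000000) = 28.90
n ≥ 29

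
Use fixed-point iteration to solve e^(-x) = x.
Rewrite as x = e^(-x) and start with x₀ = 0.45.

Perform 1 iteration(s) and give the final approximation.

Equation: e^(-x) = x
Fixed-point form: x = e^(-x)
x₀ = 0.45

x_1 = g(0.450000) = 0.637628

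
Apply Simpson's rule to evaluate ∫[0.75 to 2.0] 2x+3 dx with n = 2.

f(x) = 2x+3
a = 0.75, b = 2.0, n = 2
h = (b - a)/n = 0.625000

Simpson's rule: (h/3)[f(x₀) + 4f(x₁) + 2f(x₂) + ... + f(xₙ)]

x_0 = 0.7500, f(x_0) = 4.500000, coefficient = 1
x_1 = 1.3750, f(x_1) = 5.750000, coefficient = 4
x_2 = 2.0000, f(x_2) = 7.000000, coefficient = 1

I ≈ (0.625000/3) × 34.500000 = 7.187500
Exact value: 7.187500
Error: 0.000000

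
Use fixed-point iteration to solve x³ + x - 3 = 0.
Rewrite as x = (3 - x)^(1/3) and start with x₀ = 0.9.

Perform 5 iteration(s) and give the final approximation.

Equation: x³ + x - 3 = 0
Fixed-point form: x = (3 - x)^(1/3)
x₀ = 0.9

x_1 = g(0.900000) = 1.280579
x_2 = g(1.280579) = 1.198011
x_3 = g(1.198011) = 1.216888
x_4 = g(1.216888) = 1.212624
x_5 = g(1.212624) = 1.213590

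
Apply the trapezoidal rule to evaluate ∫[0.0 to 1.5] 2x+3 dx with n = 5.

f(x) = 2x+3
a = 0.0, b = 1.5, n = 5
h = (b - a)/n = 0.300000

Trapezoidal rule: (h/2)[f(x₀) + 2f(x₁) + 2f(x₂) + ... + f(xₙ)]

x_0 = 0.0000, f(x_0) = 3.000000, coefficient = 1
x_1 = 0.3000, f(x_1) = 3.600000, coefficient = 2
x_2 = 0.6000, f(x_2) = 4.200000, coefficient = 2
x_3 = 0.9000, f(x_3) = 4.800000, coefficient = 2
x_4 = 1.2000, f(x_4) = 5.400000, coefficient = 2
x_5 = 1.5000, f(x_5) = 6.000000, coefficient = 1

I ≈ (0.300000/2) × 45.000000 = 6.750000
Exact value: 6.750000
Error: 0.000000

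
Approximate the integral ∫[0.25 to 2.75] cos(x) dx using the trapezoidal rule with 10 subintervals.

f(x) = cos(x)
a = 0.25, b = 2.75, n = 10
h = (b - a)/n = 0.250000

Trapezoidal rule: (h/2)[f(x₀) + 2f(x₁) + 2f(x₂) + ... + f(xₙ)]

x_0 = 0.2500, f(x_0) = 0.968912, coefficient = 1
x_1 = 0.5000, f(x_1) = 0.877583, coefficient = 2
x_2 = 0.7500, f(x_2) = 0.731689, coefficient = 2
x_3 = 1.0000, f(x_3) = 0.540302, coefficient = 2
x_4 = 1.2500, f(x_4) = 0.315322, coefficient = 2
x_5 = 1.5000, f(x_5) = 0.070737, coefficient = 2
x_6 = 1.7500, f(x_6) = -0.178246, coefficient = 2
x_7 = 2.0000, f(x_7) = -0.416147, coefficient = 2
x_8 = 2.2500, f(x_8) = -0.628174, coefficient = 2
x_9 = 2.5000, f(x_9) = -0.801144, coefficient = 2
x_10 = 2.7500, f(x_10) = -0.924302, coefficient = 1

I ≈ (0.250000/2) × 1.068456 = 0.133557
Exact value: 0.134257
Error: 0.000700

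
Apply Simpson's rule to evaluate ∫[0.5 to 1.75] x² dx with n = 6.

f(x) = x²
a = 0.5, b = 1.75, n = 6
h = (b - a)/n = 0.208333

Simpson's rule: (h/3)[f(x₀) + 4f(x₁) + 2f(x₂) + ... + f(xₙ)]

x_0 = 0.5000, f(x_0) = 0.250000, coefficient = 1
x_1 = 0.7083, f(x_1) = 0.501736, coefficient = 4
x_2 = 0.9167, f(x_2) = 0.840278, coefficient = 2
x_3 = 1.1250, f(x_3) = 1.265625, coefficient = 4
x_4 = 1.3333, f(x_4) = 1.777778, coefficient = 2
x_5 = 1.5417, f(x_5) = 2.376736, coefficient = 4
x_6 = 1.7500, f(x_6) = 3.062500, coefficient = 1

I ≈ (0.208333/3) × 25.125000 = 1.744792
Exact value: 1.744792
Error: 0.000000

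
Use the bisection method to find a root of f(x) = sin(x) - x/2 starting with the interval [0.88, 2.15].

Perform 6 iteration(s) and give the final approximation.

f(x) = sin(x) - x/2
Initial interval: [0.88, 2.15]

Iteration 1:
  c_1 = (0.880000 + 2.150000)/2 = 1.515000
  f(c_1) = f(1.515000) = 0.240944
  f(a) × f(c) ≥ 0, new interval: [1.515000, 2.150000]
Iteration 2:
  c_2 = (1.515000 + 2.150000)/2 = 1.832500
  f(c_2) = f(1.832500) = 0.049701
  f(a) × f(c) ≥ 0, new interval: [1.832500, 2.150000]
Iteration 3:
  c_3 = (1.832500 + 2.150000)/2 = 1.991250
  f(c_3) = f(1.991250) = -0.082721
  f(a) × f(c) < 0, new interval: [1.832500, 1.991250]
Iteration 4:
  c_4 = (1.832500 + 1.991250)/2 = 1.911875
  f(c_4) = f(1.911875) = -0.013543
  f(a) × f(c) < 0, new interval: [1.832500, 1.911875]
Iteration 5:
  c_5 = (1.832500 + 1.911875)/2 = 1.872187
  f(c_5) = f(1.872187) = 0.018831
  f(a) × f(c) ≥ 0, new interval: [1.872187, 1.911875]
Iteration 6:
  c_6 = (1.872187 + 1.911875)/2 = 1.892031
  f(c_6) = f(1.892031) = 0.002831
  f(a) × f(c) ≥ 0, new interval: [1.892031, 1.911875]

After 6 iteration(s), the approximation is c_6 = 1.892031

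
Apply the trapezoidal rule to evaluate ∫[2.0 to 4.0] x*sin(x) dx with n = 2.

f(x) = x*sin(x)
a = 2.0, b = 4.0, n = 2
h = (b - a)/n = 1.000000

Trapezoidal rule: (h/2)[f(x₀) + 2f(x₁) + 2f(x₂) + ... + f(xₙ)]

x_0 = 2.0000, f(x_0) = 1.818595, coefficient = 1
x_1 = 3.0000, f(x_1) = 0.423360, coefficient = 2
x_2 = 4.0000, f(x_2) = -3.027210, coefficient = 1

I ≈ (1.000000/2) × -0.361895 = -0.180948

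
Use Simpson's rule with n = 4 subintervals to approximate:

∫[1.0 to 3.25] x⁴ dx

f(x) = x⁴
a = 1.0, b = 3.25, n = 4
h = (b - a)/n = 0.562500

Simpson's rule: (h/3)[f(x₀) + 4f(x₁) + 2f(x₂) + ... + f(xₙ)]

x_0 = 1.0000, f(x_0) = 1.000000, coefficient = 1
x_1 = 1.5625, f(x_1) = 5.960464, coefficient = 4
x_2 = 2.1250, f(x_2) = 20.390869, coefficient = 2
x_3 = 2.6875, f(x_3) = 52.166763, coefficient = 4
x_4 = 3.2500, f(x_4) = 111.566406, coefficient = 1

I ≈ (0.562500/3) × 385.857056 = 72.348198
Exact value: 72.318164
Error: 0.030034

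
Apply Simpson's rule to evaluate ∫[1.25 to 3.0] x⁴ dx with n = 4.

f(x) = x⁴
a = 1.25, b = 3.0, n = 4
h = (b - a)/n = 0.437500

Simpson's rule: (h/3)[f(x₀) + 4f(x₁) + 2f(x₂) + ... + f(xₙ)]

x_0 = 1.2500, f(x_0) = 2.441406, coefficient = 1
x_1 = 1.6875, f(x_1) = 8.109146, coefficient = 4
x_2 = 2.1250, f(x_2) = 20.390869, coefficient = 2
x_3 = 2.5625, f(x_3) = 43.117691, coefficient = 4
x_4 = 3.0000, f(x_4) = 81.000000, coefficient = 1

I ≈ (0.437500/3) × 329.130493 = 47.998197
Exact value: 47.989648
Error: 0.008548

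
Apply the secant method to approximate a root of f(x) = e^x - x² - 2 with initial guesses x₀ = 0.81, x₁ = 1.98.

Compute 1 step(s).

f(x) = e^x - x² - 2
x₀ = 0.81, x₁ = 1.98

Secant formula: x_{n+1} = x_n - f(x_n)(x_n - x_{n-1})/(f(x_n) - f(x_{n-1}))

Iteration 1:
  f(0.810000) = -0.408192
  f(1.980000) = 1.322343
  x_2 = 1.980000 - 1.322343×(1.980000 - 0.810000)/(1.322343 - (-0.408192))
       = 1.085975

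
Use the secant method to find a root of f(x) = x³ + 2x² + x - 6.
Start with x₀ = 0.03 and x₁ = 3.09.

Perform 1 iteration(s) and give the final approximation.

f(x) = x³ + 2x² + x - 6
x₀ = 0.03, x₁ = 3.09

Secant formula: x_{n+1} = x_n - f(x_n)(x_n - x_{n-1})/(f(x_n) - f(x_{n-1}))

Iteration 1:
  f(0.030000) = -5.968173
  f(3.090000) = 45.689829
  x_2 = 3.090000 - 45.689829×(3.090000 - 0.030000)/(45.689829 - (-5.968173))
       = 0.383529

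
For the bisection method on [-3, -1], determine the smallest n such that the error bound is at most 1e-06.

We need (b-a)/2^n ≤ 1e-06
(-1 - (-3))/2^n ≤ 1e-06
2/2^n ≤ 1e-06
2^n ≥ 2000000
n ≥ log₂(2000000) = 20.93
n ≥ 21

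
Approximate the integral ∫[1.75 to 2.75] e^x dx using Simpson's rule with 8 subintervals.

f(x) = e^x
a = 1.75, b = 2.75, n = 8
h = (b - a)/n = 0.125000

Simpson's rule: (h/3)[f(x₀) + 4f(x₁) + 2f(x₂) + ... + f(xₙ)]

x_0 = 1.7500, f(x_0) = 5.754603, coefficient = 1
x_1 = 1.8750, f(x_1) = 6.520819, coefficient = 4
x_2 = 2.0000, f(x_2) = 7.389056, coefficient = 2
x_3 = 2.1250, f(x_3) = 8.372897, coefficient = 4
x_4 = 2.2500, f(x_4) = 9.487736, coefficient = 2
x_5 = 2.3750, f(x_5) = 10.751013, coefficient = 4
x_6 = 2.5000, f(x_6) = 12.182494, coefficient = 2
x_7 = 2.6250, f(x_7) = 13.804574, coefficient = 4
x_8 = 2.7500, f(x_8) = 15.642632, coefficient = 1

I ≈ (0.125000/3) × 237.313022 = 9.888043
Exact value: 9.888029
Error: 0.000013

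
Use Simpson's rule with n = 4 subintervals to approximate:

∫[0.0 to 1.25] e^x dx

f(x) = e^x
a = 0.0, b = 1.25, n = 4
h = (b - a)/n = 0.312500

Simpson's rule: (h/3)[f(x₀) + 4f(x₁) + 2f(x₂) + ... + f(xₙ)]

x_0 = 0.0000, f(x_0) = 1.000000, coefficient = 1
x_1 = 0.3125, f(x_1) = 1.366838, coefficient = 4
x_2 = 0.6250, f(x_2) = 1.868246, coefficient = 2
x_3 = 0.9375, f(x_3) = 2.553589, coefficient = 4
x_4 = 1.2500, f(x_4) = 3.490343, coefficient = 1

I ≈ (0.312500/3) × 23.908544 = 2.490473
Exact value: 2.490343
Error: 0.000130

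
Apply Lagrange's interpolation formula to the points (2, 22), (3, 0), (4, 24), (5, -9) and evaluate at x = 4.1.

Lagrange interpolation formula:
P(x) = Σ yᵢ × Lᵢ(x)
where Lᵢ(x) = Π_{j≠i} (x - xⱼ)/(xᵢ - xⱼ)

L_0(4.1) = (4.1 - 3)/(2 - 3) × (4.1 - 4)/(2 - 4) × (4.1 - 5)/(2 - 5) = 0.016500
L_1(4.1) = (4.1 - 2)/(3 - 2) × (4.1 - 4)/(3 - 4) × (4.1 - 5)/(3 - 5) = -0.094500
L_2(4.1) = (4.1 - 2)/(4 - 2) × (4.1 - 3)/(4 - 3) × (4.1 - 5)/(4 - 5) = 1.039500
L_3(4.1) = (4.1 - 2)/(5 - 2) × (4.1 - 3)/(5 - 3) × (4.1 - 4)/(5 - 4) = 0.038500

P(4.1) = 22×L_0(4.1) + 0×L_1(4.1) + 24×L_2(4.1) + (-9)×L_3(4.1)
P(4.1) = 24.964500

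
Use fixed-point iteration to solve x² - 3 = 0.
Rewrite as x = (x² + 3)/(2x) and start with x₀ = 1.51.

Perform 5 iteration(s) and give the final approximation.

Equation: x² - 3 = 0
Fixed-point form: x = (x² + 3)/(2x)
x₀ = 1.51

x_1 = g(1.510000) = 1.748377
x_2 = g(1.748377) = 1.732127
x_3 = g(1.732127) = 1.732051
x_4 = g(1.732051) = 1.732051
x_5 = g(1.732051) = 1.732051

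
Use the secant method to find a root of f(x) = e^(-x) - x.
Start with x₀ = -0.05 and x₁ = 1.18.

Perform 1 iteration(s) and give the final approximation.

f(x) = e^(-x) - x
x₀ = -0.05, x₁ = 1.18

Secant formula: x_{n+1} = x_n - f(x_n)(x_n - x_{n-1})/(f(x_n) - f(x_{n-1}))

Iteration 1:
  f(-0.050000) = 1.101271
  f(1.180000) = -0.872721
  x_2 = 1.180000 - (-0.872721)×(1.180000 - (-0.050000))/(-0.872721 - 1.101271)
       = 0.636205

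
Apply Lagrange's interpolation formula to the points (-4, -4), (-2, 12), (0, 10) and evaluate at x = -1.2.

Lagrange interpolation formula:
P(x) = Σ yᵢ × Lᵢ(x)
where Lᵢ(x) = Π_{j≠i} (x - xⱼ)/(xᵢ - xⱼ)

L_0(-1.2) = (-1.2 - (-2))/(-4 - (-2)) × (-1.2 - 0)/(-4 - 0) = -0.120000
L_1(-1.2) = (-1.2 - (-4))/(-2 - (-4)) × (-1.2 - 0)/(-2 - 0) = 0.840000
L_2(-1.2) = (-1.2 - (-4))/(0 - (-4)) × (-1.2 - (-2))/(0 - (-2)) = 0.280000

P(-1.2) = (-4)×L_0(-1.2) + 12×L_1(-1.2) + 10×L_2(-1.2)
P(-1.2) = 13.360000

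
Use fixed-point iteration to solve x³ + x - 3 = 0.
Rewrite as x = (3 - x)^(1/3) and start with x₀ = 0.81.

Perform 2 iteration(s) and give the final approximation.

Equation: x³ + x - 3 = 0
Fixed-point form: x = (3 - x)^(1/3)
x₀ = 0.81

x_1 = g(0.810000) = 1.298618
x_2 = g(1.298618) = 1.193807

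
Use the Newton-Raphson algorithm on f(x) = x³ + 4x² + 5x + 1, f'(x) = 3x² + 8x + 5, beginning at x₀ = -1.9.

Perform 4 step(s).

f(x) = x³ + 4x² + 5x + 1
f'(x) = 3x² + 8x + 5
x₀ = -1.9

Newton-Raphson formula: x_{n+1} = x_n - f(x_n)/f'(x_n)

Iteration 1:
  f(-1.900000) = -0.919000
  f'(-1.900000) = 0.630000
  x_1 = -1.900000 - (-0.919000)/0.630000 = -0.441270
Iteration 2:
  f(-0.441270) = -0.513397
  f'(-0.441270) = 2.053998
  x_2 = -0.441270 - (-0.513397)/2.053998 = -0.191320
Iteration 3:
  f(-0.191320) = 0.182810
  f'(-0.191320) = 3.579250
  x_3 = -0.191320 - 0.182810/3.579250 = -0.242395
Iteration 4:
  f(-0.242395) = 0.008804
  f'(-0.242395) = 3.237106
  x_4 = -0.242395 - 0.008804/3.237106 = -0.245115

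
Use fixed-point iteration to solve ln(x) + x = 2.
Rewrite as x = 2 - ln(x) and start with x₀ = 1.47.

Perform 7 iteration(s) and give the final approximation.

Equation: ln(x) + x = 2
Fixed-point form: x = 2 - ln(x)
x₀ = 1.47

x_1 = g(1.470000) = 1.614738
x_2 = g(1.614738) = 1.520828
x_3 = g(1.520828) = 1.580745
x_4 = g(1.580745) = 1.542104
x_5 = g(1.542104) = 1.566853
x_6 = g(1.566853) = 1.550931
x_7 = g(1.550931) = 1.561145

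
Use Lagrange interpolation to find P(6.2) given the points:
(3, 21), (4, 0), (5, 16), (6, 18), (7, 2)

Lagrange interpolation formula:
P(x) = Σ yᵢ × Lᵢ(x)
where Lᵢ(x) = Π_{j≠i} (x - xⱼ)/(xᵢ - xⱼ)

L_0(6.2) = (6.2 - 4)/(3 - 4) × (6.2 - 5)/(3 - 5) × (6.2 - 6)/(3 - 6) × (6.2 - 7)/(3 - 7) = -0.017600
L_1(6.2) = (6.2 - 3)/(4 - 3) × (6.2 - 5)/(4 - 5) × (6.2 - 6)/(4 - 6) × (6.2 - 7)/(4 - 7) = 0.102400
L_2(6.2) = (6.2 - 3)/(5 - 3) × (6.2 - 4)/(5 - 4) × (6.2 - 6)/(5 - 6) × (6.2 - 7)/(5 - 7) = -0.281600
L_3(6.2) = (6.2 - 3)/(6 - 3) × (6.2 - 4)/(6 - 4) × (6.2 - 5)/(6 - 5) × (6.2 - 7)/(6 - 7) = 1.126400
L_4(6.2) = (6.2 - 3)/(7 - 3) × (6.2 - 4)/(7 - 4) × (6.2 - 5)/(7 - 5) × (6.2 - 6)/(7 - 6) = 0.070400

P(6.2) = 21×L_0(6.2) + 0×L_1(6.2) + 16×L_2(6.2) + 18×L_3(6.2) + 2×L_4(6.2)
P(6.2) = 15.540800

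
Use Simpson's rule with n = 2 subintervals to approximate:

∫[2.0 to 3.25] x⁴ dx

f(x) = x⁴
a = 2.0, b = 3.25, n = 2
h = (b - a)/n = 0.625000

Simpson's rule: (h/3)[f(x₀) + 4f(x₁) + 2f(x₂) + ... + f(xₙ)]

x_0 = 2.0000, f(x_0) = 16.000000, coefficient = 1
x_1 = 2.6250, f(x_1) = 47.480713, coefficient = 4
x_2 = 3.2500, f(x_2) = 111.566406, coefficient = 1

I ≈ (0.625000/3) × 317.489258 = 66.143595
Exact value: 66.118164
Error: 0.025431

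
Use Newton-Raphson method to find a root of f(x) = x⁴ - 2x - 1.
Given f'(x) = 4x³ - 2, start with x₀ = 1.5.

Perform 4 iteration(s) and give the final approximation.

f(x) = x⁴ - 2x - 1
f'(x) = 4x³ - 2
x₀ = 1.5

Newton-Raphson formula: x_{n+1} = x_n - f(x_n)/f'(x_n)

Iteration 1:
  f(1.500000) = 1.062500
  f'(1.500000) = 11.500000
  x_1 = 1.500000 - 1.062500/11.500000 = 1.407609
Iteration 2:
  f(1.407609) = 0.110579
  f'(1.407609) = 9.155931
  x_2 = 1.407609 - 0.110579/9.155931 = 1.395531
Iteration 3:
  f(1.395531) = 0.001724
  f'(1.395531) = 8.871234
  x_3 = 1.395531 - 0.001724/8.871234 = 1.395337
Iteration 4:
  f(1.395337) = 0.000000
  f'(1.395337) = 8.866692
  x_4 = 1.395337 - 0.000000/8.866692 = 1.395337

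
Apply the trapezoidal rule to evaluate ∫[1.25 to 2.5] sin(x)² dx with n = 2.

f(x) = sin(x)²
a = 1.25, b = 2.5, n = 2
h = (b - a)/n = 0.625000

Trapezoidal rule: (h/2)[f(x₀) + 2f(x₁) + 2f(x₂) + ... + f(xₙ)]

x_0 = 1.2500, f(x_0) = 0.900572, coefficient = 1
x_1 = 1.8750, f(x_1) = 0.910280, coefficient = 2
x_2 = 2.5000, f(x_2) = 0.358169, coefficient = 1

I ≈ (0.625000/2) × 3.079300 = 0.962281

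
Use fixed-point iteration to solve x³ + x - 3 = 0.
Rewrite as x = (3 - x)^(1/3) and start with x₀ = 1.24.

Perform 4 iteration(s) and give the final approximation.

Equation: x³ + x - 3 = 0
Fixed-point form: x = (3 - x)^(1/3)
x₀ = 1.24

x_1 = g(1.240000) = 1.207362
x_2 = g(1.207362) = 1.214780
x_3 = g(1.214780) = 1.213102
x_4 = g(1.213102) = 1.213482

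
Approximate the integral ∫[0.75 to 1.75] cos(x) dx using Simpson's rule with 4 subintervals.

f(x) = cos(x)
a = 0.75, b = 1.75, n = 4
h = (b - a)/n = 0.250000

Simpson's rule: (h/3)[f(x₀) + 4f(x₁) + 2f(x₂) + ... + f(xₙ)]

x_0 = 0.7500, f(x_0) = 0.731689, coefficient = 1
x_1 = 1.0000, f(x_1) = 0.540302, coefficient = 4
x_2 = 1.2500, f(x_2) = 0.315322, coefficient = 2
x_3 = 1.5000, f(x_3) = 0.070737, coefficient = 4
x_4 = 1.7500, f(x_4) = -0.178246, coefficient = 1

I ≈ (0.250000/3) × 3.628246 = 0.302354
Exact value: 0.302347
Error: 0.000007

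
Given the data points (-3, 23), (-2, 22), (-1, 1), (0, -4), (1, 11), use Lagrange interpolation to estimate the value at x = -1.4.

Lagrange interpolation formula:
P(x) = Σ yᵢ × Lᵢ(x)
where Lᵢ(x) = Π_{j≠i} (x - xⱼ)/(xᵢ - xⱼ)

L_0(-1.4) = (-1.4 - (-2))/(-3 - (-2)) × (-1.4 - (-1))/(-3 - (-1)) × (-1.4 - 0)/(-3 - 0) × (-1.4 - 1)/(-3 - 1) = -0.033600
L_1(-1.4) = (-1.4 - (-3))/(-2 - (-3)) × (-1.4 - (-1))/(-2 - (-1)) × (-1.4 - 0)/(-2 - 0) × (-1.4 - 1)/(-2 - 1) = 0.358400
L_2(-1.4) = (-1.4 - (-3))/(-1 - (-3)) × (-1.4 - (-2))/(-1 - (-2)) × (-1.4 - 0)/(-1 - 0) × (-1.4 - 1)/(-1 - 1) = 0.806400
L_3(-1.4) = (-1.4 - (-3))/(0 - (-3)) × (-1.4 - (-2))/(0 - (-2)) × (-1.4 - (-1))/(0 - (-1)) × (-1.4 - 1)/(0 - 1) = -0.153600
L_4(-1.4) = (-1.4 - (-3))/(1 - (-3)) × (-1.4 - (-2))/(1 - (-2)) × (-1.4 - (-1))/(1 - (-1)) × (-1.4 - 0)/(1 - 0) = 0.022400

P(-1.4) = 23×L_0(-1.4) + 22×L_1(-1.4) + 1×L_2(-1.4) + (-4)×L_3(-1.4) + 11×L_4(-1.4)
P(-1.4) = 8.779200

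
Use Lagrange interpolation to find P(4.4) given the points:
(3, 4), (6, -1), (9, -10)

Lagrange interpolation formula:
P(x) = Σ yᵢ × Lᵢ(x)
where Lᵢ(x) = Π_{j≠i} (x - xⱼ)/(xᵢ - xⱼ)

L_0(4.4) = (4.4 - 6)/(3 - 6) × (4.4 - 9)/(3 - 9) = 0.408889
L_1(4.4) = (4.4 - 3)/(6 - 3) × (4.4 - 9)/(6 - 9) = 0.715556
L_2(4.4) = (4.4 - 3)/(9 - 3) × (4.4 - 6)/(9 - 6) = -0.124444

P(4.4) = 4×L_0(4.4) + (-1)×L_1(4.4) + (-10)×L_2(4.4)
P(4.4) = 2.164444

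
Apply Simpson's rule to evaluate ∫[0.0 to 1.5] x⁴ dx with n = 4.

f(x) = x⁴
a = 0.0, b = 1.5, n = 4
h = (b - a)/n = 0.375000

Simpson's rule: (h/3)[f(x₀) + 4f(x₁) + 2f(x₂) + ... + f(xₙ)]

x_0 = 0.0000, f(x_0) = 0.000000, coefficient = 1
x_1 = 0.3750, f(x_1) = 0.019775, coefficient = 4
x_2 = 0.7500, f(x_2) = 0.316406, coefficient = 2
x_3 = 1.1250, f(x_3) = 1.601807, coefficient = 4
x_4 = 1.5000, f(x_4) = 5.062500, coefficient = 1

I ≈ (0.375000/3) × 12.181641 = 1.522705
Exact value: 1.518750
Error: 0.003955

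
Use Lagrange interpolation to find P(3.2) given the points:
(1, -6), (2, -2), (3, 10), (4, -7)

Lagrange interpolation formula:
P(x) = Σ yᵢ × Lᵢ(x)
where Lᵢ(x) = Π_{j≠i} (x - xⱼ)/(xᵢ - xⱼ)

L_0(3.2) = (3.2 - 2)/(1 - 2) × (3.2 - 3)/(1 - 3) × (3.2 - 4)/(1 - 4) = 0.032000
L_1(3.2) = (3.2 - 1)/(2 - 1) × (3.2 - 3)/(2 - 3) × (3.2 - 4)/(2 - 4) = -0.176000
L_2(3.2) = (3.2 - 1)/(3 - 1) × (3.2 - 2)/(3 - 2) × (3.2 - 4)/(3 - 4) = 1.056000
L_3(3.2) = (3.2 - 1)/(4 - 1) × (3.2 - 2)/(4 - 2) × (3.2 - 3)/(4 - 3) = 0.088000

P(3.2) = (-6)×L_0(3.2) + (-2)×L_1(3.2) + 10×L_2(3.2) + (-7)×L_3(3.2)
P(3.2) = 10.104000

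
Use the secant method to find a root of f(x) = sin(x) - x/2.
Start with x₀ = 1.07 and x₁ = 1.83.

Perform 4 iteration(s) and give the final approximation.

f(x) = sin(x) - x/2
x₀ = 1.07, x₁ = 1.83

Secant formula: x_{n+1} = x_n - f(x_n)(x_n - x_{n-1})/(f(x_n) - f(x_{n-1}))

Iteration 1:
  f(1.070000) = 0.342201
  f(1.830000) = 0.051594
  x_2 = 1.830000 - 0.051594×(1.830000 - 1.070000)/(0.051594 - 0.342201)
       = 1.964931
Iteration 2:
  f(1.830000) = 0.051594
  f(1.964931) = -0.059136
  x_3 = 1.964931 - (-0.059136)×(1.964931 - 1.830000)/(-0.059136 - 0.051594)
       = 1.892870
Iteration 3:
  f(1.964931) = -0.059136
  f(1.892870) = 0.002146
  x_4 = 1.892870 - 0.002146×(1.892870 - 1.964931)/(0.002146 - (-0.059136))
       = 1.895394
Iteration 4:
  f(1.892870) = 0.002146
  f(1.895394) = 0.000082
  x_5 = 1.895394 - 0.000082×(1.895394 - 1.892870)/(0.000082 - 0.002146)
       = 1.895494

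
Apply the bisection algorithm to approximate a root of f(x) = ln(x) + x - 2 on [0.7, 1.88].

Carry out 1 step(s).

f(x) = ln(x) + x - 2
Initial interval: [0.7, 1.88]

Iteration 1:
  c_1 = (0.700000 + 1.880000)/2 = 1.290000
  f(c_1) = f(1.290000) = -0.455358
  f(a) × f(c) ≥ 0, new interval: [1.290000, 1.880000]

After 1 iteration(s), the approximation is c_1 = 1.290000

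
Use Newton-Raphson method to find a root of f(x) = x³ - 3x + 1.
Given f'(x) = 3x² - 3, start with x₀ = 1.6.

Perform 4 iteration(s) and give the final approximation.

f(x) = x³ - 3x + 1
f'(x) = 3x² - 3
x₀ = 1.6

Newton-Raphson formula: x_{n+1} = x_n - f(x_n)/f'(x_n)

Iteration 1:
  f(1.600000) = 0.296000
  f'(1.600000) = 4.680000
  x_1 = 1.600000 - 0.296000/4.680000 = 1.536752
Iteration 2:
  f(1.536752) = 0.018948
  f'(1.536752) = 4.084821
  x_2 = 1.536752 - 0.018948/4.084821 = 1.532113
Iteration 3:
  f(1.532113) = 0.000099
  f'(1.532113) = 4.042114
  x_3 = 1.532113 - 0.000099/4.042114 = 1.532089
Iteration 4:
  f(1.532089) = 0.000000
  f'(1.532089) = 4.041889
  x_4 = 1.532089 - 0.000000/4.041889 = 1.532089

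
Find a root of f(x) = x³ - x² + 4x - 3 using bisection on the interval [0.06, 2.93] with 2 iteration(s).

f(x) = x³ - x² + 4x - 3
Initial interval: [0.06, 2.93]

Iteration 1:
  c_1 = (0.060000 + 2.930000)/2 = 1.495000
  f(c_1) = f(1.495000) = 4.086337
  f(a) × f(c) < 0, new interval: [0.060000, 1.495000]
Iteration 2:
  c_2 = (0.060000 + 1.495000)/2 = 0.777500
  f(c_2) = f(0.777500) = -0.024503
  f(a) × f(c) ≥ 0, new interval: [0.777500, 1.495000]

After 2 iteration(s), the approximation is c_2 = 0.777500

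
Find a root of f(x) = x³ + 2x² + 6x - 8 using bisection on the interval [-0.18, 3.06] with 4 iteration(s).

f(x) = x³ + 2x² + 6x - 8
Initial interval: [-0.18, 3.06]

Iteration 1:
  c_1 = (-0.180000 + 3.060000)/2 = 1.440000
  f(c_1) = f(1.440000) = 7.773184
  f(a) × f(c) < 0, new interval: [-0.180000, 1.440000]
Iteration 2:
  c_2 = (-0.180000 + 1.440000)/2 = 0.630000
  f(c_2) = f(0.630000) = -3.176153
  f(a) × f(c) ≥ 0, new interval: [0.630000, 1.440000]
Iteration 3:
  c_3 = (0.630000 + 1.440000)/2 = 1.035000
  f(c_3) = f(1.035000) = 1.461168
  f(a) × f(c) < 0, new interval: [0.630000, 1.035000]
Iteration 4:
  c_4 = (0.630000 + 1.035000)/2 = 0.832500
  f(c_4) = f(0.832500) = -1.041918
  f(a) × f(c) ≥ 0, new interval: [0.832500, 1.035000]

After 4 iteration(s), the approximation is c_4 = 0.832500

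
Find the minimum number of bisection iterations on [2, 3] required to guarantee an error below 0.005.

We need (b-a)/2^n ≤ 0.005
(3 - 2)/2^n ≤ 0.005
1/2^n ≤ 0.005
2^n ≥ 200
n ≥ log₂(200) = 7.64
n ≥ 8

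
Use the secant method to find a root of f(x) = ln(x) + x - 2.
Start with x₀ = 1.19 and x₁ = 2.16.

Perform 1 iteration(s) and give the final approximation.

f(x) = ln(x) + x - 2
x₀ = 1.19, x₁ = 2.16

Secant formula: x_{n+1} = x_n - f(x_n)(x_n - x_{n-1})/(f(x_n) - f(x_{n-1}))

Iteration 1:
  f(1.190000) = -0.636047
  f(2.160000) = 0.930108
  x_2 = 2.160000 - 0.930108×(2.160000 - 1.190000)/(0.930108 - (-0.636047))
       = 1.583936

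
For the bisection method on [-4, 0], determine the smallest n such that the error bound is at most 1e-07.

We need (b-a)/2^n ≤ 1e-07
(0 - (-4))/2^n ≤ 1e-07
4/2^n ≤ 1e-07
2^n ≥ 40000000
n ≥ log₂(40000000) = 25.25
n ≥ 26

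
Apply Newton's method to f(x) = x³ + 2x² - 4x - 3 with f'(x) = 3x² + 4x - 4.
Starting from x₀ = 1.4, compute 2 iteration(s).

f(x) = x³ + 2x² - 4x - 3
f'(x) = 3x² + 4x - 4
x₀ = 1.4

Newton-Raphson formula: x_{n+1} = x_n - f(x_n)/f'(x_n)

Iteration 1:
  f(1.400000) = -1.936000
  f'(1.400000) = 7.480000
  x_1 = 1.400000 - (-1.936000)/7.480000 = 1.658824
Iteration 2:
  f(1.658824) = 0.432674
  f'(1.658824) = 10.890381
  x_2 = 1.658824 - 0.432674/10.890381 = 1.619094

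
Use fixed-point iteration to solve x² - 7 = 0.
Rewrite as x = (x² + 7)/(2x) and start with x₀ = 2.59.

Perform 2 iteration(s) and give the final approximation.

Equation: x² - 7 = 0
Fixed-point form: x = (x² + 7)/(2x)
x₀ = 2.59

x_1 = g(2.590000) = 2.646351
x_2 = g(2.646351) = 2.645751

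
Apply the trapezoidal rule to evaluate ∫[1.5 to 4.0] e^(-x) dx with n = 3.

f(x) = e^(-x)
a = 1.5, b = 4.0, n = 3
h = (b - a)/n = 0.833333

Trapezoidal rule: (h/2)[f(x₀) + 2f(x₁) + 2f(x₂) + ... + f(xₙ)]

x_0 = 1.5000, f(x_0) = 0.223130, coefficient = 1
x_1 = 2.3333, f(x_1) = 0.096972, coefficient = 2
x_2 = 3.1667, f(x_2) = 0.042144, coefficient = 2
x_3 = 4.0000, f(x_3) = 0.018316, coefficient = 1

I ≈ (0.833333/2) × 0.519677 = 0.216532
Exact value: 0.204815
Error: 0.011718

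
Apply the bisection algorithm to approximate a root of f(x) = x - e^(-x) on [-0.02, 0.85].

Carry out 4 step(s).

f(x) = x - e^(-x)
Initial interval: [-0.02, 0.85]

Iteration 1:
  c_1 = (-0.020000 + 0.850000)/2 = 0.415000
  f(c_1) = f(0.415000) = -0.245340
  f(a) × f(c) ≥ 0, new interval: [0.415000, 0.850000]
Iteration 2:
  c_2 = (0.415000 + 0.850000)/2 = 0.632500
  f(c_2) = f(0.632500) = 0.101238
  f(a) × f(c) < 0, new interval: [0.415000, 0.632500]
Iteration 3:
  c_3 = (0.415000 + 0.632500)/2 = 0.523750
  f(c_3) = f(0.523750) = -0.068545
  f(a) × f(c) ≥ 0, new interval: [0.523750, 0.632500]
Iteration 4:
  c_4 = (0.523750 + 0.632500)/2 = 0.578125
  f(c_4) = f(0.578125) = 0.017176
  f(a) × f(c) < 0, new interval: [0.523750, 0.578125]

After 4 iteration(s), the approximation is c_4 = 0.578125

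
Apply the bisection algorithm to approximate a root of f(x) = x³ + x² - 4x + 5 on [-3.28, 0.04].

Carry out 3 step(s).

f(x) = x³ + x² - 4x + 5
Initial interval: [-3.28, 0.04]

Iteration 1:
  c_1 = (-3.280000 + 0.040000)/2 = -1.620000
  f(c_1) = f(-1.620000) = 9.852872
  f(a) × f(c) < 0, new interval: [-3.280000, -1.620000]
Iteration 2:
  c_2 = (-3.280000 + (-1.620000))/2 = -2.450000
  f(c_2) = f(-2.450000) = 6.096375
  f(a) × f(c) < 0, new interval: [-3.280000, -2.450000]
Iteration 3:
  c_3 = (-3.280000 + (-2.450000))/2 = -2.865000
  f(c_3) = f(-2.865000) = 1.151660
  f(a) × f(c) < 0, new interval: [-3.280000, -2.865000]

After 3 iteration(s), the approximation is c_3 = -2.865000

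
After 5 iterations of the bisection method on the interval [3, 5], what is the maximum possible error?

Bisection error bound: |error| ≤ (b-a)/2^n
|error| ≤ (5 - 3)/2^5 = 2/2^5
|error| ≤ 0.0625000000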